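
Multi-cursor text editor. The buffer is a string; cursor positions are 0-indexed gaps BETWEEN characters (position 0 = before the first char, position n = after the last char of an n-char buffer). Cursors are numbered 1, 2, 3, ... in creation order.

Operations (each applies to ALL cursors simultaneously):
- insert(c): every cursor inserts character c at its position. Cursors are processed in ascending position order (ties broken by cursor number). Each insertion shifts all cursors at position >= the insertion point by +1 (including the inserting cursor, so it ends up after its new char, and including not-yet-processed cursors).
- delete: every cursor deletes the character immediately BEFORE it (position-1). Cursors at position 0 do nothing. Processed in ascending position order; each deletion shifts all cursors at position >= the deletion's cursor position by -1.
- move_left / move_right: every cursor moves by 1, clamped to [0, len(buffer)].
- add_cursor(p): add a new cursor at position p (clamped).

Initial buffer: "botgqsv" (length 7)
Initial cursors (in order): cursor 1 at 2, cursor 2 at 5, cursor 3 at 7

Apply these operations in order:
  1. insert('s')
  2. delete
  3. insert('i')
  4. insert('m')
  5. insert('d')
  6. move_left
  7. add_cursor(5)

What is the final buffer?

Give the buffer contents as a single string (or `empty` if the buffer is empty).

Answer: boimdtgqimdsvimd

Derivation:
After op 1 (insert('s')): buffer="bostgqssvs" (len 10), cursors c1@3 c2@7 c3@10, authorship ..1...2..3
After op 2 (delete): buffer="botgqsv" (len 7), cursors c1@2 c2@5 c3@7, authorship .......
After op 3 (insert('i')): buffer="boitgqisvi" (len 10), cursors c1@3 c2@7 c3@10, authorship ..1...2..3
After op 4 (insert('m')): buffer="boimtgqimsvim" (len 13), cursors c1@4 c2@9 c3@13, authorship ..11...22..33
After op 5 (insert('d')): buffer="boimdtgqimdsvimd" (len 16), cursors c1@5 c2@11 c3@16, authorship ..111...222..333
After op 6 (move_left): buffer="boimdtgqimdsvimd" (len 16), cursors c1@4 c2@10 c3@15, authorship ..111...222..333
After op 7 (add_cursor(5)): buffer="boimdtgqimdsvimd" (len 16), cursors c1@4 c4@5 c2@10 c3@15, authorship ..111...222..333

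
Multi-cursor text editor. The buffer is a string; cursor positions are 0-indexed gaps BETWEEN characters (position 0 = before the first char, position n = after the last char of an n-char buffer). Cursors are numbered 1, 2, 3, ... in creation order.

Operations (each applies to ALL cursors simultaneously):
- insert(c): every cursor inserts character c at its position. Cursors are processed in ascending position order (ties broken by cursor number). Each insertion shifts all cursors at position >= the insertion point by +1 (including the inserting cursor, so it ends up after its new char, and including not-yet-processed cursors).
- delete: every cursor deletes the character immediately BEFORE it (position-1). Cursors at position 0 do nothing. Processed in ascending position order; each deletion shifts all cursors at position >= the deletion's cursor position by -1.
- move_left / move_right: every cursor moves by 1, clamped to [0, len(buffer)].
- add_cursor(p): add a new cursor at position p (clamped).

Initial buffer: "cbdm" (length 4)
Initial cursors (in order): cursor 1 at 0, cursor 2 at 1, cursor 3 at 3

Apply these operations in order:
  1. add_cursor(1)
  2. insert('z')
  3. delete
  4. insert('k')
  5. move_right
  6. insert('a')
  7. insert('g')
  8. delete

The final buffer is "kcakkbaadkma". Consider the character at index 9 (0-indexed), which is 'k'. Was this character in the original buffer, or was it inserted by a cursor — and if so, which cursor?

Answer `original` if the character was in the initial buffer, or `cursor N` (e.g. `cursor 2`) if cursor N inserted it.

Answer: cursor 3

Derivation:
After op 1 (add_cursor(1)): buffer="cbdm" (len 4), cursors c1@0 c2@1 c4@1 c3@3, authorship ....
After op 2 (insert('z')): buffer="zczzbdzm" (len 8), cursors c1@1 c2@4 c4@4 c3@7, authorship 1.24..3.
After op 3 (delete): buffer="cbdm" (len 4), cursors c1@0 c2@1 c4@1 c3@3, authorship ....
After op 4 (insert('k')): buffer="kckkbdkm" (len 8), cursors c1@1 c2@4 c4@4 c3@7, authorship 1.24..3.
After op 5 (move_right): buffer="kckkbdkm" (len 8), cursors c1@2 c2@5 c4@5 c3@8, authorship 1.24..3.
After op 6 (insert('a')): buffer="kcakkbaadkma" (len 12), cursors c1@3 c2@8 c4@8 c3@12, authorship 1.124.24.3.3
After op 7 (insert('g')): buffer="kcagkkbaaggdkmag" (len 16), cursors c1@4 c2@11 c4@11 c3@16, authorship 1.1124.2424.3.33
After op 8 (delete): buffer="kcakkbaadkma" (len 12), cursors c1@3 c2@8 c4@8 c3@12, authorship 1.124.24.3.3
Authorship (.=original, N=cursor N): 1 . 1 2 4 . 2 4 . 3 . 3
Index 9: author = 3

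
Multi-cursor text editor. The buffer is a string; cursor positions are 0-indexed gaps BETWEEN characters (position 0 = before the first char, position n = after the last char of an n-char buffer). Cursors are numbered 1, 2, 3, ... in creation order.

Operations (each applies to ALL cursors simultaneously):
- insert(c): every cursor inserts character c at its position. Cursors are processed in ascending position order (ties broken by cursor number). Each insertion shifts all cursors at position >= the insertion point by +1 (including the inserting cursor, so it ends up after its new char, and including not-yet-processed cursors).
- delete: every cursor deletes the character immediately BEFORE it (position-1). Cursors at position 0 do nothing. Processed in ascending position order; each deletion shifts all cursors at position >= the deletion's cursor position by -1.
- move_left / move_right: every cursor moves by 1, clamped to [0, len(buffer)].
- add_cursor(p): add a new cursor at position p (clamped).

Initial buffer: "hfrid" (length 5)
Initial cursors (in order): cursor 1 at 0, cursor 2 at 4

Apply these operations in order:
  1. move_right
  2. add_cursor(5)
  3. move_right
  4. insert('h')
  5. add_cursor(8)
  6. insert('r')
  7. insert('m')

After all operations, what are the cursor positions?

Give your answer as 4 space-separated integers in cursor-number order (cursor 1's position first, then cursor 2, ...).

After op 1 (move_right): buffer="hfrid" (len 5), cursors c1@1 c2@5, authorship .....
After op 2 (add_cursor(5)): buffer="hfrid" (len 5), cursors c1@1 c2@5 c3@5, authorship .....
After op 3 (move_right): buffer="hfrid" (len 5), cursors c1@2 c2@5 c3@5, authorship .....
After op 4 (insert('h')): buffer="hfhridhh" (len 8), cursors c1@3 c2@8 c3@8, authorship ..1...23
After op 5 (add_cursor(8)): buffer="hfhridhh" (len 8), cursors c1@3 c2@8 c3@8 c4@8, authorship ..1...23
After op 6 (insert('r')): buffer="hfhrridhhrrr" (len 12), cursors c1@4 c2@12 c3@12 c4@12, authorship ..11...23234
After op 7 (insert('m')): buffer="hfhrmridhhrrrmmm" (len 16), cursors c1@5 c2@16 c3@16 c4@16, authorship ..111...23234234

Answer: 5 16 16 16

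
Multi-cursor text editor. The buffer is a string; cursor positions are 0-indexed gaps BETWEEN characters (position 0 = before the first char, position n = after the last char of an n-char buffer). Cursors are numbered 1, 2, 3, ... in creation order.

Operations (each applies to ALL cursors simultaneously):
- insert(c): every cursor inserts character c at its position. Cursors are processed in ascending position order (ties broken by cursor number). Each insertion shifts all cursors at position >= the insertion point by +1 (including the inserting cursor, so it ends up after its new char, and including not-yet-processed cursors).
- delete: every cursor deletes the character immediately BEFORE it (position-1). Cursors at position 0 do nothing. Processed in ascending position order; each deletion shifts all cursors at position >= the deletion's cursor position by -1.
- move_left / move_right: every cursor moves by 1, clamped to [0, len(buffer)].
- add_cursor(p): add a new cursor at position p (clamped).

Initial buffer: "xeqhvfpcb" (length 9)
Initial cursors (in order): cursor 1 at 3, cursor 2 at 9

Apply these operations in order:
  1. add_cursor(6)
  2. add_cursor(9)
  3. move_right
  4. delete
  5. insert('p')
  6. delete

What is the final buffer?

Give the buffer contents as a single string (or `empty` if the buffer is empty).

Answer: xeqvf

Derivation:
After op 1 (add_cursor(6)): buffer="xeqhvfpcb" (len 9), cursors c1@3 c3@6 c2@9, authorship .........
After op 2 (add_cursor(9)): buffer="xeqhvfpcb" (len 9), cursors c1@3 c3@6 c2@9 c4@9, authorship .........
After op 3 (move_right): buffer="xeqhvfpcb" (len 9), cursors c1@4 c3@7 c2@9 c4@9, authorship .........
After op 4 (delete): buffer="xeqvf" (len 5), cursors c1@3 c2@5 c3@5 c4@5, authorship .....
After op 5 (insert('p')): buffer="xeqpvfppp" (len 9), cursors c1@4 c2@9 c3@9 c4@9, authorship ...1..234
After op 6 (delete): buffer="xeqvf" (len 5), cursors c1@3 c2@5 c3@5 c4@5, authorship .....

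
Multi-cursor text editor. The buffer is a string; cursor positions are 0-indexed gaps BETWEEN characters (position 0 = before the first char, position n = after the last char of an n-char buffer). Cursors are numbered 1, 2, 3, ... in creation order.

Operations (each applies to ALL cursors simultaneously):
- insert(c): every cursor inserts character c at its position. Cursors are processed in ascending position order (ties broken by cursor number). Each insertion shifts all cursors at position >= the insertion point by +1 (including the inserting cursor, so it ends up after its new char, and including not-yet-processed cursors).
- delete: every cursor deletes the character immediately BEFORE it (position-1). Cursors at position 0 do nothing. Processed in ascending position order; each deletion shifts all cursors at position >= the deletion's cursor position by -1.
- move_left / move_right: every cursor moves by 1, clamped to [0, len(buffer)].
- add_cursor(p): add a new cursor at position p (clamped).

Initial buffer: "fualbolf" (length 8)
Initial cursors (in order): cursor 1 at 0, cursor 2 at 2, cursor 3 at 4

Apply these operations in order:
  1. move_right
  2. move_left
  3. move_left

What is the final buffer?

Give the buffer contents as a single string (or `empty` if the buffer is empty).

Answer: fualbolf

Derivation:
After op 1 (move_right): buffer="fualbolf" (len 8), cursors c1@1 c2@3 c3@5, authorship ........
After op 2 (move_left): buffer="fualbolf" (len 8), cursors c1@0 c2@2 c3@4, authorship ........
After op 3 (move_left): buffer="fualbolf" (len 8), cursors c1@0 c2@1 c3@3, authorship ........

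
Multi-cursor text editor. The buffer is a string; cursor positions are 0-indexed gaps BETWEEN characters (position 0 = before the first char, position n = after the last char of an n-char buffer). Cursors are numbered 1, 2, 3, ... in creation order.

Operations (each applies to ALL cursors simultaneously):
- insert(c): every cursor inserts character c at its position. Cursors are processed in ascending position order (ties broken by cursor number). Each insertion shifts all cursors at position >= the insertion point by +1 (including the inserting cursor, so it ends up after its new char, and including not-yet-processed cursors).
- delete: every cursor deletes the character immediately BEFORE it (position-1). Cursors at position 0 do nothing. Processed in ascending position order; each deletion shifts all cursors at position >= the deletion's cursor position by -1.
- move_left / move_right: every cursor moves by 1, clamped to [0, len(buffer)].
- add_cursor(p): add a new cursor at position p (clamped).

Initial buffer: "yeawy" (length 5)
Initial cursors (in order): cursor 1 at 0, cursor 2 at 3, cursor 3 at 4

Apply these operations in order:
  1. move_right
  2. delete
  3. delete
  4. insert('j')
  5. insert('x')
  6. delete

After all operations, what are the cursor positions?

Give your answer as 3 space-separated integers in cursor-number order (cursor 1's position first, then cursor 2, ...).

Answer: 3 3 3

Derivation:
After op 1 (move_right): buffer="yeawy" (len 5), cursors c1@1 c2@4 c3@5, authorship .....
After op 2 (delete): buffer="ea" (len 2), cursors c1@0 c2@2 c3@2, authorship ..
After op 3 (delete): buffer="" (len 0), cursors c1@0 c2@0 c3@0, authorship 
After op 4 (insert('j')): buffer="jjj" (len 3), cursors c1@3 c2@3 c3@3, authorship 123
After op 5 (insert('x')): buffer="jjjxxx" (len 6), cursors c1@6 c2@6 c3@6, authorship 123123
After op 6 (delete): buffer="jjj" (len 3), cursors c1@3 c2@3 c3@3, authorship 123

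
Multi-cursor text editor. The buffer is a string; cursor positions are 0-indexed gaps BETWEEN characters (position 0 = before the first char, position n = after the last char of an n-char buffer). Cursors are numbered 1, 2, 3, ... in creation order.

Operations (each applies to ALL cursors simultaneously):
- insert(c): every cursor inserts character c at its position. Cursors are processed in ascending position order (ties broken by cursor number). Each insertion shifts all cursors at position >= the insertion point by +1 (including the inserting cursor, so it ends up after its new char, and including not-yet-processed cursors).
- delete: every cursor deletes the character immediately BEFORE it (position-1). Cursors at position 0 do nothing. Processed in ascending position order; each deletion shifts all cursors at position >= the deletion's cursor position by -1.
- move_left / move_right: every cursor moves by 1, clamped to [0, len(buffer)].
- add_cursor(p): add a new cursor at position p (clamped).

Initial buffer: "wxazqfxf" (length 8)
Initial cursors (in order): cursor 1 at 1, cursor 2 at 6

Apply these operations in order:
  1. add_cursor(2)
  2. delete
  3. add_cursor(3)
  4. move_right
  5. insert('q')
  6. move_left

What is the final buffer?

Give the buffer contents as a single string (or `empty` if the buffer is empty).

After op 1 (add_cursor(2)): buffer="wxazqfxf" (len 8), cursors c1@1 c3@2 c2@6, authorship ........
After op 2 (delete): buffer="azqxf" (len 5), cursors c1@0 c3@0 c2@3, authorship .....
After op 3 (add_cursor(3)): buffer="azqxf" (len 5), cursors c1@0 c3@0 c2@3 c4@3, authorship .....
After op 4 (move_right): buffer="azqxf" (len 5), cursors c1@1 c3@1 c2@4 c4@4, authorship .....
After op 5 (insert('q')): buffer="aqqzqxqqf" (len 9), cursors c1@3 c3@3 c2@8 c4@8, authorship .13...24.
After op 6 (move_left): buffer="aqqzqxqqf" (len 9), cursors c1@2 c3@2 c2@7 c4@7, authorship .13...24.

Answer: aqqzqxqqf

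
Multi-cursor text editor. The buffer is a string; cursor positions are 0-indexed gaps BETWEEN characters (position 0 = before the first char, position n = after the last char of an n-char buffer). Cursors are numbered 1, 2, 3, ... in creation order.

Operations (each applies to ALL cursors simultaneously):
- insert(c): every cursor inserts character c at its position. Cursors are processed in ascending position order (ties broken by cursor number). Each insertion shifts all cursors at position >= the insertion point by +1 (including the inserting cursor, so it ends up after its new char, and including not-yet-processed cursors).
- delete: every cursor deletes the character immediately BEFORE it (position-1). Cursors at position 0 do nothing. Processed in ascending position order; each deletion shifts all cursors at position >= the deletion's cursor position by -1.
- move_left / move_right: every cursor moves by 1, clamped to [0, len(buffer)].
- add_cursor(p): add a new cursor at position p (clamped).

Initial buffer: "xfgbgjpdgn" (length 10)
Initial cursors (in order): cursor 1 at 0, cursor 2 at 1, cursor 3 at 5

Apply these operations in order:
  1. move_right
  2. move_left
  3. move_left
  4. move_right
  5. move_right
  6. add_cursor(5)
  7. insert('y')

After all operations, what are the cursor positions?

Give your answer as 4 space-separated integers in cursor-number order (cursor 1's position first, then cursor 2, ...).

After op 1 (move_right): buffer="xfgbgjpdgn" (len 10), cursors c1@1 c2@2 c3@6, authorship ..........
After op 2 (move_left): buffer="xfgbgjpdgn" (len 10), cursors c1@0 c2@1 c3@5, authorship ..........
After op 3 (move_left): buffer="xfgbgjpdgn" (len 10), cursors c1@0 c2@0 c3@4, authorship ..........
After op 4 (move_right): buffer="xfgbgjpdgn" (len 10), cursors c1@1 c2@1 c3@5, authorship ..........
After op 5 (move_right): buffer="xfgbgjpdgn" (len 10), cursors c1@2 c2@2 c3@6, authorship ..........
After op 6 (add_cursor(5)): buffer="xfgbgjpdgn" (len 10), cursors c1@2 c2@2 c4@5 c3@6, authorship ..........
After op 7 (insert('y')): buffer="xfyygbgyjypdgn" (len 14), cursors c1@4 c2@4 c4@8 c3@10, authorship ..12...4.3....

Answer: 4 4 10 8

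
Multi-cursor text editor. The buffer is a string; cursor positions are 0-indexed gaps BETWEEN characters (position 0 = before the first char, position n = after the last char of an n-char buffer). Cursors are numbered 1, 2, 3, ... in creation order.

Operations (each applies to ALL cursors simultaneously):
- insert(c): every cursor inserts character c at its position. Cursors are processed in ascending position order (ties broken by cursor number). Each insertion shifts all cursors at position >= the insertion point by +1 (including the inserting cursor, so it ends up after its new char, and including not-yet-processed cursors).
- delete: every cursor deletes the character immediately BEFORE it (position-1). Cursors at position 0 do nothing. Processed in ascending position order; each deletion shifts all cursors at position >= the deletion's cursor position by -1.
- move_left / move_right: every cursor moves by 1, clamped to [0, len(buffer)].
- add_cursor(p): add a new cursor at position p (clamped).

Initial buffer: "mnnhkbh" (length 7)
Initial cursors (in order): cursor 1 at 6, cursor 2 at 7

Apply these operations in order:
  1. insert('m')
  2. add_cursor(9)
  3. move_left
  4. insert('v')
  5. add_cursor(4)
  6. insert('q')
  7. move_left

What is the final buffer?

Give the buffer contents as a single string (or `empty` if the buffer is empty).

After op 1 (insert('m')): buffer="mnnhkbmhm" (len 9), cursors c1@7 c2@9, authorship ......1.2
After op 2 (add_cursor(9)): buffer="mnnhkbmhm" (len 9), cursors c1@7 c2@9 c3@9, authorship ......1.2
After op 3 (move_left): buffer="mnnhkbmhm" (len 9), cursors c1@6 c2@8 c3@8, authorship ......1.2
After op 4 (insert('v')): buffer="mnnhkbvmhvvm" (len 12), cursors c1@7 c2@11 c3@11, authorship ......11.232
After op 5 (add_cursor(4)): buffer="mnnhkbvmhvvm" (len 12), cursors c4@4 c1@7 c2@11 c3@11, authorship ......11.232
After op 6 (insert('q')): buffer="mnnhqkbvqmhvvqqm" (len 16), cursors c4@5 c1@9 c2@15 c3@15, authorship ....4..111.23232
After op 7 (move_left): buffer="mnnhqkbvqmhvvqqm" (len 16), cursors c4@4 c1@8 c2@14 c3@14, authorship ....4..111.23232

Answer: mnnhqkbvqmhvvqqm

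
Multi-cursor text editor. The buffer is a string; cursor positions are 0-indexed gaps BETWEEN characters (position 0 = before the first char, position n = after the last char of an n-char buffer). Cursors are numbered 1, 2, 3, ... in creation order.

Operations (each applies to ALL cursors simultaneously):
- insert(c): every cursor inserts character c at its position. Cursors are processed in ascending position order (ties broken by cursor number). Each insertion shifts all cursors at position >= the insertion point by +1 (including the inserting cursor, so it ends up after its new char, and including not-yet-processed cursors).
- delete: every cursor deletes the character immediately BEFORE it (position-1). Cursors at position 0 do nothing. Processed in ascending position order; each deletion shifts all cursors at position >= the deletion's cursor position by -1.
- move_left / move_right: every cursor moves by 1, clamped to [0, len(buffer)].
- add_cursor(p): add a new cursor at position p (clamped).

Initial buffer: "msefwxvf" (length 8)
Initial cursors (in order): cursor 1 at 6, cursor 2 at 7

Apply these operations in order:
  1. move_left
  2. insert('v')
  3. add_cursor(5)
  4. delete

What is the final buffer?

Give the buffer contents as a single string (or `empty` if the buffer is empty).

Answer: msefxvf

Derivation:
After op 1 (move_left): buffer="msefwxvf" (len 8), cursors c1@5 c2@6, authorship ........
After op 2 (insert('v')): buffer="msefwvxvvf" (len 10), cursors c1@6 c2@8, authorship .....1.2..
After op 3 (add_cursor(5)): buffer="msefwvxvvf" (len 10), cursors c3@5 c1@6 c2@8, authorship .....1.2..
After op 4 (delete): buffer="msefxvf" (len 7), cursors c1@4 c3@4 c2@5, authorship .......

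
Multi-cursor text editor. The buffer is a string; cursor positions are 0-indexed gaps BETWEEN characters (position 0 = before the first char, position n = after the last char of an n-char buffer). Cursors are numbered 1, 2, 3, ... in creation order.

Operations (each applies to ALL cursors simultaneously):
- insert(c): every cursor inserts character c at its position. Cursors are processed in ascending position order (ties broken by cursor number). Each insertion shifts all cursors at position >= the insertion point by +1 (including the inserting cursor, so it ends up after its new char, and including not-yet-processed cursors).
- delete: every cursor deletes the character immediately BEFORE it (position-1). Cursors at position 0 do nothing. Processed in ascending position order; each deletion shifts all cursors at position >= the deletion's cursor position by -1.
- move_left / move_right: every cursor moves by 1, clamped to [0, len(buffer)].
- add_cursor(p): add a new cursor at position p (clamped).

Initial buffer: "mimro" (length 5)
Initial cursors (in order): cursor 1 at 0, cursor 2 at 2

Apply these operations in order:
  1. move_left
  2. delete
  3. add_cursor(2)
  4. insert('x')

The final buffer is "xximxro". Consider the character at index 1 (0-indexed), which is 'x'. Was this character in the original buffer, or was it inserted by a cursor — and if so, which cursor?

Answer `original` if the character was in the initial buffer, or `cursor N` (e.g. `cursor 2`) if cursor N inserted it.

After op 1 (move_left): buffer="mimro" (len 5), cursors c1@0 c2@1, authorship .....
After op 2 (delete): buffer="imro" (len 4), cursors c1@0 c2@0, authorship ....
After op 3 (add_cursor(2)): buffer="imro" (len 4), cursors c1@0 c2@0 c3@2, authorship ....
After op 4 (insert('x')): buffer="xximxro" (len 7), cursors c1@2 c2@2 c3@5, authorship 12..3..
Authorship (.=original, N=cursor N): 1 2 . . 3 . .
Index 1: author = 2

Answer: cursor 2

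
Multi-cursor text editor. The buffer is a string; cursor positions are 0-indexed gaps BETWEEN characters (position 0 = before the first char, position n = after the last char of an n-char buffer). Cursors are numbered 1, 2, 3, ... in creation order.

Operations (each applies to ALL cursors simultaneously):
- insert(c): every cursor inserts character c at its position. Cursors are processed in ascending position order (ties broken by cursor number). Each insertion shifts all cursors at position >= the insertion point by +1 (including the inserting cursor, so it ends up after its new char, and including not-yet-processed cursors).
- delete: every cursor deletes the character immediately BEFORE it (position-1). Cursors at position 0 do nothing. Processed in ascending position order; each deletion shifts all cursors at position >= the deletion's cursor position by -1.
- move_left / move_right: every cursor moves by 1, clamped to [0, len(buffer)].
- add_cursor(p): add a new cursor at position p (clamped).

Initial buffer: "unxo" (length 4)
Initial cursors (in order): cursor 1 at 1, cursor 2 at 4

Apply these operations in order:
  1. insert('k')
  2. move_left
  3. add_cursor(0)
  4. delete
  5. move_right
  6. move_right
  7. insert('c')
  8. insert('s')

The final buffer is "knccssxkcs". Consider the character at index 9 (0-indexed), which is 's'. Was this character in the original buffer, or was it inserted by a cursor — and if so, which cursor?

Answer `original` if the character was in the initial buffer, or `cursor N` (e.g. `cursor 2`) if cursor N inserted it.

After op 1 (insert('k')): buffer="uknxok" (len 6), cursors c1@2 c2@6, authorship .1...2
After op 2 (move_left): buffer="uknxok" (len 6), cursors c1@1 c2@5, authorship .1...2
After op 3 (add_cursor(0)): buffer="uknxok" (len 6), cursors c3@0 c1@1 c2@5, authorship .1...2
After op 4 (delete): buffer="knxk" (len 4), cursors c1@0 c3@0 c2@3, authorship 1..2
After op 5 (move_right): buffer="knxk" (len 4), cursors c1@1 c3@1 c2@4, authorship 1..2
After op 6 (move_right): buffer="knxk" (len 4), cursors c1@2 c3@2 c2@4, authorship 1..2
After op 7 (insert('c')): buffer="knccxkc" (len 7), cursors c1@4 c3@4 c2@7, authorship 1.13.22
After op 8 (insert('s')): buffer="knccssxkcs" (len 10), cursors c1@6 c3@6 c2@10, authorship 1.1313.222
Authorship (.=original, N=cursor N): 1 . 1 3 1 3 . 2 2 2
Index 9: author = 2

Answer: cursor 2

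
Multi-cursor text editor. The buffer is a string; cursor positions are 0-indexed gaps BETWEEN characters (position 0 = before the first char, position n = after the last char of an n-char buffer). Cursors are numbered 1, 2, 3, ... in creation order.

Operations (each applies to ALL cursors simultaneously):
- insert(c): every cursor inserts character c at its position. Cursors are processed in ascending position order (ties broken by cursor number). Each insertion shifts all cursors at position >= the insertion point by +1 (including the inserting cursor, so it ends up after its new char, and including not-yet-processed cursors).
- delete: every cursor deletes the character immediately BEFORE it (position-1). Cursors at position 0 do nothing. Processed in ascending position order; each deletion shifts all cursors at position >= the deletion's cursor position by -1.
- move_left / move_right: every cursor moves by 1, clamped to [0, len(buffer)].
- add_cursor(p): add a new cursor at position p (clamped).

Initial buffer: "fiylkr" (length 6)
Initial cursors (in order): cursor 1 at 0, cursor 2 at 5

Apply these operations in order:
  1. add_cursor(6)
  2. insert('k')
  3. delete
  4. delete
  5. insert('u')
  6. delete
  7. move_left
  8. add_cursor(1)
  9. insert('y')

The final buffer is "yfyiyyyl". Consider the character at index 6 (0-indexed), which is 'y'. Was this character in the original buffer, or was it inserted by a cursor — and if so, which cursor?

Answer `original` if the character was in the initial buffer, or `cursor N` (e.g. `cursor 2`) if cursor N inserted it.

After op 1 (add_cursor(6)): buffer="fiylkr" (len 6), cursors c1@0 c2@5 c3@6, authorship ......
After op 2 (insert('k')): buffer="kfiylkkrk" (len 9), cursors c1@1 c2@7 c3@9, authorship 1.....2.3
After op 3 (delete): buffer="fiylkr" (len 6), cursors c1@0 c2@5 c3@6, authorship ......
After op 4 (delete): buffer="fiyl" (len 4), cursors c1@0 c2@4 c3@4, authorship ....
After op 5 (insert('u')): buffer="ufiyluu" (len 7), cursors c1@1 c2@7 c3@7, authorship 1....23
After op 6 (delete): buffer="fiyl" (len 4), cursors c1@0 c2@4 c3@4, authorship ....
After op 7 (move_left): buffer="fiyl" (len 4), cursors c1@0 c2@3 c3@3, authorship ....
After op 8 (add_cursor(1)): buffer="fiyl" (len 4), cursors c1@0 c4@1 c2@3 c3@3, authorship ....
After op 9 (insert('y')): buffer="yfyiyyyl" (len 8), cursors c1@1 c4@3 c2@7 c3@7, authorship 1.4..23.
Authorship (.=original, N=cursor N): 1 . 4 . . 2 3 .
Index 6: author = 3

Answer: cursor 3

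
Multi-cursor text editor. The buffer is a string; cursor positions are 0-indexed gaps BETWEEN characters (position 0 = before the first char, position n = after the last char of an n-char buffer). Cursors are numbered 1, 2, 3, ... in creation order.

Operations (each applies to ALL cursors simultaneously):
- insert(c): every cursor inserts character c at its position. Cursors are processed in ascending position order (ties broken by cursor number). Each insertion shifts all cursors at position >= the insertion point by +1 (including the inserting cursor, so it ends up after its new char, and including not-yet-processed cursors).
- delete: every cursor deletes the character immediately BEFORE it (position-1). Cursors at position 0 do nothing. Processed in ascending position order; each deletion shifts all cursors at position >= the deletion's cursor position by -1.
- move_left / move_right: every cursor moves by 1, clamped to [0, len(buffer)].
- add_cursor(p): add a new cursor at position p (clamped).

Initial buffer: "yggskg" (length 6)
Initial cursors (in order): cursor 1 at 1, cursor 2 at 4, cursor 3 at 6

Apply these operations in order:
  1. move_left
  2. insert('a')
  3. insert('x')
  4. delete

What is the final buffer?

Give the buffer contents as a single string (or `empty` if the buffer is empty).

After op 1 (move_left): buffer="yggskg" (len 6), cursors c1@0 c2@3 c3@5, authorship ......
After op 2 (insert('a')): buffer="ayggaskag" (len 9), cursors c1@1 c2@5 c3@8, authorship 1...2..3.
After op 3 (insert('x')): buffer="axyggaxskaxg" (len 12), cursors c1@2 c2@7 c3@11, authorship 11...22..33.
After op 4 (delete): buffer="ayggaskag" (len 9), cursors c1@1 c2@5 c3@8, authorship 1...2..3.

Answer: ayggaskag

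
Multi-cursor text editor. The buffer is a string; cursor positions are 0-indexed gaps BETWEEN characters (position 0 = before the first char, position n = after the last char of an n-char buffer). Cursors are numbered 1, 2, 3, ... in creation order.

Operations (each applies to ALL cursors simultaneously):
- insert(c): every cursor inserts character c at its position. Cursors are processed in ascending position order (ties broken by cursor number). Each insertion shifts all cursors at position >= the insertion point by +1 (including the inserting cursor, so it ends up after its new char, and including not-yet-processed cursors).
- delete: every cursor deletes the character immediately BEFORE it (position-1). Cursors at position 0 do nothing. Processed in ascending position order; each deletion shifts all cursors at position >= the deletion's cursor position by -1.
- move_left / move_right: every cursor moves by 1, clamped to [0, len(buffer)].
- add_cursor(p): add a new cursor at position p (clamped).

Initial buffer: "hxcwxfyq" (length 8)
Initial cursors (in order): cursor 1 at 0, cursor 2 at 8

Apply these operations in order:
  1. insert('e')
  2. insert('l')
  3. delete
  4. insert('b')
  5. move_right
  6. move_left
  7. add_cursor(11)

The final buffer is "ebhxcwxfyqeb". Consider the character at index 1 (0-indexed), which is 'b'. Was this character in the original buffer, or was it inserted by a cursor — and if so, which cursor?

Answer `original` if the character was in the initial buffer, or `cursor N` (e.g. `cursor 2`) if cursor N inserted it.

After op 1 (insert('e')): buffer="ehxcwxfyqe" (len 10), cursors c1@1 c2@10, authorship 1........2
After op 2 (insert('l')): buffer="elhxcwxfyqel" (len 12), cursors c1@2 c2@12, authorship 11........22
After op 3 (delete): buffer="ehxcwxfyqe" (len 10), cursors c1@1 c2@10, authorship 1........2
After op 4 (insert('b')): buffer="ebhxcwxfyqeb" (len 12), cursors c1@2 c2@12, authorship 11........22
After op 5 (move_right): buffer="ebhxcwxfyqeb" (len 12), cursors c1@3 c2@12, authorship 11........22
After op 6 (move_left): buffer="ebhxcwxfyqeb" (len 12), cursors c1@2 c2@11, authorship 11........22
After op 7 (add_cursor(11)): buffer="ebhxcwxfyqeb" (len 12), cursors c1@2 c2@11 c3@11, authorship 11........22
Authorship (.=original, N=cursor N): 1 1 . . . . . . . . 2 2
Index 1: author = 1

Answer: cursor 1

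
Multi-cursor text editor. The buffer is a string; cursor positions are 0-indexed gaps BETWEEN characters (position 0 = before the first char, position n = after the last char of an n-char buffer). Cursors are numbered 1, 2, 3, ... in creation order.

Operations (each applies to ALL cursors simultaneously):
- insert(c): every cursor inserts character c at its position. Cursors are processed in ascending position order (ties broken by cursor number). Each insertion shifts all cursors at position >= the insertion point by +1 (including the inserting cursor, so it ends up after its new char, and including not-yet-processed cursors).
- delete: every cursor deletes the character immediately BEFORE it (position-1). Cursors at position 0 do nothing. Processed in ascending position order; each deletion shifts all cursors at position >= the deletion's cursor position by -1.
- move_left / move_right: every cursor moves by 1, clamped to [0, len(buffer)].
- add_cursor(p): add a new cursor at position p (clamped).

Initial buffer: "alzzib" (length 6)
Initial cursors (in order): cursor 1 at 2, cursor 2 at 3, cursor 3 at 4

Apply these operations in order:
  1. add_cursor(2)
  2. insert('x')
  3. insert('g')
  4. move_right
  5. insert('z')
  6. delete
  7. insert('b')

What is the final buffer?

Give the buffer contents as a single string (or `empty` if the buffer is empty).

Answer: alxxggzbbxgzbxgibb

Derivation:
After op 1 (add_cursor(2)): buffer="alzzib" (len 6), cursors c1@2 c4@2 c2@3 c3@4, authorship ......
After op 2 (insert('x')): buffer="alxxzxzxib" (len 10), cursors c1@4 c4@4 c2@6 c3@8, authorship ..14.2.3..
After op 3 (insert('g')): buffer="alxxggzxgzxgib" (len 14), cursors c1@6 c4@6 c2@9 c3@12, authorship ..1414.22.33..
After op 4 (move_right): buffer="alxxggzxgzxgib" (len 14), cursors c1@7 c4@7 c2@10 c3@13, authorship ..1414.22.33..
After op 5 (insert('z')): buffer="alxxggzzzxgzzxgizb" (len 18), cursors c1@9 c4@9 c2@13 c3@17, authorship ..1414.1422.233.3.
After op 6 (delete): buffer="alxxggzxgzxgib" (len 14), cursors c1@7 c4@7 c2@10 c3@13, authorship ..1414.22.33..
After op 7 (insert('b')): buffer="alxxggzbbxgzbxgibb" (len 18), cursors c1@9 c4@9 c2@13 c3@17, authorship ..1414.1422.233.3.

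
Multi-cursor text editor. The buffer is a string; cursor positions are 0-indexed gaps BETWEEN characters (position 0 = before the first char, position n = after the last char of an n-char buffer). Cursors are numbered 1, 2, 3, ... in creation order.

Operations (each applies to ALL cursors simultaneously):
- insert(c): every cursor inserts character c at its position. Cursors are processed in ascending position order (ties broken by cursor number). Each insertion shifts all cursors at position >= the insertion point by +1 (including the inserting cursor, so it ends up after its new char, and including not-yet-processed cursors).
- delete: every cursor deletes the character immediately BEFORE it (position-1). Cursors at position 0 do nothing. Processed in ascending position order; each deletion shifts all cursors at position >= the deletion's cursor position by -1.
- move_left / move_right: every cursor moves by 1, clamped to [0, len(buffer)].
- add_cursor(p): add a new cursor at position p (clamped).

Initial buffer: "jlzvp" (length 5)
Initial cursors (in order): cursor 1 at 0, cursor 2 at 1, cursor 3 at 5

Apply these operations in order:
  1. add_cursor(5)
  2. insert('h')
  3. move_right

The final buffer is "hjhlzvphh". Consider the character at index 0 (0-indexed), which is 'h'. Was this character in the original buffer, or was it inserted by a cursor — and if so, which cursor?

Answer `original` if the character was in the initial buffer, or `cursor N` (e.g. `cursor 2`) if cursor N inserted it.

After op 1 (add_cursor(5)): buffer="jlzvp" (len 5), cursors c1@0 c2@1 c3@5 c4@5, authorship .....
After op 2 (insert('h')): buffer="hjhlzvphh" (len 9), cursors c1@1 c2@3 c3@9 c4@9, authorship 1.2....34
After op 3 (move_right): buffer="hjhlzvphh" (len 9), cursors c1@2 c2@4 c3@9 c4@9, authorship 1.2....34
Authorship (.=original, N=cursor N): 1 . 2 . . . . 3 4
Index 0: author = 1

Answer: cursor 1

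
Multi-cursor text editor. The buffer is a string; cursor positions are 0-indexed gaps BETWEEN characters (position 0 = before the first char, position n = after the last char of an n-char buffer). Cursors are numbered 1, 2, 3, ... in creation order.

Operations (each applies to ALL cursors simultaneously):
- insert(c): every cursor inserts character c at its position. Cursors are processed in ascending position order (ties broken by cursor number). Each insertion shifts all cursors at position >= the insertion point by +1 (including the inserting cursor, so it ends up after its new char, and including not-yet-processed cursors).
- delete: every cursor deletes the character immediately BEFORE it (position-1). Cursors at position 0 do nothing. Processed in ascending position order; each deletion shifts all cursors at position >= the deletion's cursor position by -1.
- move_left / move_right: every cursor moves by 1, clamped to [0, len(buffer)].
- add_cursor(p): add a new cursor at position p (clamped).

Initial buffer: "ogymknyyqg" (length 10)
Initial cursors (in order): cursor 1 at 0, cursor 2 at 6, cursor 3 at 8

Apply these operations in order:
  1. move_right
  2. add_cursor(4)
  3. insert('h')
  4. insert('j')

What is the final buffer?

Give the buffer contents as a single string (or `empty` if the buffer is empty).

Answer: ohjgymhjknyhjyqhjg

Derivation:
After op 1 (move_right): buffer="ogymknyyqg" (len 10), cursors c1@1 c2@7 c3@9, authorship ..........
After op 2 (add_cursor(4)): buffer="ogymknyyqg" (len 10), cursors c1@1 c4@4 c2@7 c3@9, authorship ..........
After op 3 (insert('h')): buffer="ohgymhknyhyqhg" (len 14), cursors c1@2 c4@6 c2@10 c3@13, authorship .1...4...2..3.
After op 4 (insert('j')): buffer="ohjgymhjknyhjyqhjg" (len 18), cursors c1@3 c4@8 c2@13 c3@17, authorship .11...44...22..33.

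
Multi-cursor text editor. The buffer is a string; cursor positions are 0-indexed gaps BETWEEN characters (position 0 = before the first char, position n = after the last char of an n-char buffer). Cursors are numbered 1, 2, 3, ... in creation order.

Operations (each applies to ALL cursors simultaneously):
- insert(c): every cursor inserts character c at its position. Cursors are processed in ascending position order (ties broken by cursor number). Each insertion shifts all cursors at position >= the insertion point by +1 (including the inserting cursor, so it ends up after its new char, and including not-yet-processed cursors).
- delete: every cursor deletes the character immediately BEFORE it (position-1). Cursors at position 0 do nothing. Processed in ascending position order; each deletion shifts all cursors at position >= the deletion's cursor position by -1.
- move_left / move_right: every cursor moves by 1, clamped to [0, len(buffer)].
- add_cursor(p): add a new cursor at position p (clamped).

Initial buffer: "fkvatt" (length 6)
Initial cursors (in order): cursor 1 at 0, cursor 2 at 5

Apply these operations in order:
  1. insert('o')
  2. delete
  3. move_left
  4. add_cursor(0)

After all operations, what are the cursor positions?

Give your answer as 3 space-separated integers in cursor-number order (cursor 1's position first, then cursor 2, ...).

After op 1 (insert('o')): buffer="ofkvatot" (len 8), cursors c1@1 c2@7, authorship 1.....2.
After op 2 (delete): buffer="fkvatt" (len 6), cursors c1@0 c2@5, authorship ......
After op 3 (move_left): buffer="fkvatt" (len 6), cursors c1@0 c2@4, authorship ......
After op 4 (add_cursor(0)): buffer="fkvatt" (len 6), cursors c1@0 c3@0 c2@4, authorship ......

Answer: 0 4 0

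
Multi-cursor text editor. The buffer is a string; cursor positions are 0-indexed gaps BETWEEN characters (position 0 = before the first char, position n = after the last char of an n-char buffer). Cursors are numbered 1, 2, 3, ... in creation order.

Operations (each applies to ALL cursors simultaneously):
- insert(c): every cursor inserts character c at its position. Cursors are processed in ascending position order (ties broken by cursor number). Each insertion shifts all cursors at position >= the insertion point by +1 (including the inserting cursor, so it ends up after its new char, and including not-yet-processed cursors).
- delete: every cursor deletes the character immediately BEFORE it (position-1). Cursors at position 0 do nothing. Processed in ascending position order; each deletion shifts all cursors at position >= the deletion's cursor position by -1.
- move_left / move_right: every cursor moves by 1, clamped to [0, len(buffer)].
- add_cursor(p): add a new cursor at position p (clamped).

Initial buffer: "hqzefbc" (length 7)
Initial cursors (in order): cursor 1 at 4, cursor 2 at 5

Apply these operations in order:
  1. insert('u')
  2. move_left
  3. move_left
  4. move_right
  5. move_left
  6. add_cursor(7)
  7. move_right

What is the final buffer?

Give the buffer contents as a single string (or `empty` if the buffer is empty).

After op 1 (insert('u')): buffer="hqzeufubc" (len 9), cursors c1@5 c2@7, authorship ....1.2..
After op 2 (move_left): buffer="hqzeufubc" (len 9), cursors c1@4 c2@6, authorship ....1.2..
After op 3 (move_left): buffer="hqzeufubc" (len 9), cursors c1@3 c2@5, authorship ....1.2..
After op 4 (move_right): buffer="hqzeufubc" (len 9), cursors c1@4 c2@6, authorship ....1.2..
After op 5 (move_left): buffer="hqzeufubc" (len 9), cursors c1@3 c2@5, authorship ....1.2..
After op 6 (add_cursor(7)): buffer="hqzeufubc" (len 9), cursors c1@3 c2@5 c3@7, authorship ....1.2..
After op 7 (move_right): buffer="hqzeufubc" (len 9), cursors c1@4 c2@6 c3@8, authorship ....1.2..

Answer: hqzeufubc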